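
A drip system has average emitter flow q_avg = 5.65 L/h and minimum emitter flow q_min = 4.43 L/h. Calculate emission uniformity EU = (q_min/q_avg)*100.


EU = (q_min/q_avg)*100 = (4.43/5.65)*100 = 78.4071%

78.4071 %


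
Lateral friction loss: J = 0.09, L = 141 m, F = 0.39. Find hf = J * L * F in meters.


hf = J * L * F = 0.09 * 141 * 0.39 = 4.9491 m

4.9491 m


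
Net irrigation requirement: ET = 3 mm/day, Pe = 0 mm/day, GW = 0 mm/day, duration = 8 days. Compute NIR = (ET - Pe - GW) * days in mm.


Daily deficit = ET - Pe - GW = 3 - 0 - 0 = 3 mm/day
NIR = 3 * 8 = 24 mm

24.0000 mm


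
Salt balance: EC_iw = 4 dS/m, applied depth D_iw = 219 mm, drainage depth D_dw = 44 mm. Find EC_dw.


EC_dw = EC_iw * D_iw / D_dw
EC_dw = 4 * 219 / 44
EC_dw = 876 / 44

19.9091 dS/m


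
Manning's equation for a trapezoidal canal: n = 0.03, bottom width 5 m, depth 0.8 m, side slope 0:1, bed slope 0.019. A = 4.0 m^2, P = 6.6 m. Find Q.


R = A/P = 4.0/6.6 = 0.606061
Q = (1/0.03) * 4.0 * 0.606061^(2/3) * 0.019^0.5

13.1621 m^3/s


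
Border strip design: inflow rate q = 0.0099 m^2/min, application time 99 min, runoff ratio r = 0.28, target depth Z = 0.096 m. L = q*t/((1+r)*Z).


L = q*t/((1+r)*Z)
L = 0.0099*99/((1+0.28)*0.096)
L = 0.9801/0.12288

7.9761 m


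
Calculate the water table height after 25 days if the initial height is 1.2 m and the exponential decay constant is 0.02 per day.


m = m0 * exp(-k*t)
m = 1.2 * exp(-0.02 * 25)
m = 1.2 * exp(-0.5000)

0.7278 m


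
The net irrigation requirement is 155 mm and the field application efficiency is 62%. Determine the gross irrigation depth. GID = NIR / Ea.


Ea = 62% = 0.62
GID = NIR / Ea = 155 / 0.62 = 250.0000 mm

250.0000 mm


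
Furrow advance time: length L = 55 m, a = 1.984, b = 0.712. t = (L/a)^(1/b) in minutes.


t = (L/a)^(1/b)
t = (55/1.984)^(1/0.712)
t = 27.721774^(1/0.712)

106.2757 min


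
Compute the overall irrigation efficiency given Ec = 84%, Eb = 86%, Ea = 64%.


Ec = 0.84, Eb = 0.86, Ea = 0.64
E = 0.84 * 0.86 * 0.64 * 100 = 46.2336%

46.2336 %


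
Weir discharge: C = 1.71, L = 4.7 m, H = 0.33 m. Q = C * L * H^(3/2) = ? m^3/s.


Q = C * L * H^(3/2) = 1.71 * 4.7 * 0.33^1.5 = 1.71 * 4.7 * 0.189571

1.5236 m^3/s


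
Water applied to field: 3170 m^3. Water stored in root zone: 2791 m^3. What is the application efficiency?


Ea = V_root / V_field * 100 = 2791 / 3170 * 100 = 88.0442%

88.0442 %


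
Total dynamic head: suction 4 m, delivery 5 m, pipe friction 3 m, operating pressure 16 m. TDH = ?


TDH = Hs + Hd + hf + Hp = 4 + 5 + 3 + 16 = 28

28 m


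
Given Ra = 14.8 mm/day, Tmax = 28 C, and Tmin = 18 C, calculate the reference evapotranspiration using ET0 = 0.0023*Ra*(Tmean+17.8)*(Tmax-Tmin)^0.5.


Tmean = (Tmax + Tmin)/2 = (28 + 18)/2 = 23.0
ET0 = 0.0023 * 14.8 * (23.0 + 17.8) * sqrt(28 - 18)
ET0 = 0.0023 * 14.8 * 40.8 * 3.162278

4.3919 mm/day


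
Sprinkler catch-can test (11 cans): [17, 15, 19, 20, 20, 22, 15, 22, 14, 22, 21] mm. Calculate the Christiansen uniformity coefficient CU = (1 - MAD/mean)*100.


mean = 18.818182 mm
MAD = 2.595041 mm
CU = (1 - 2.595041/18.818182)*100

86.2099 %


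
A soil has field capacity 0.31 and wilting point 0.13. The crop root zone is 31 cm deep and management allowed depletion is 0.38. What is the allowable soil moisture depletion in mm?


SMD = (FC - PWP) * d * MAD * 10
SMD = (0.31 - 0.13) * 31 * 0.38 * 10
SMD = 0.1800 * 31 * 0.38 * 10

21.2040 mm


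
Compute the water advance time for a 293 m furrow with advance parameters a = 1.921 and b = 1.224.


t = (L/a)^(1/b)
t = (293/1.921)^(1/1.224)
t = 152.524727^(1/1.224)

60.7820 min


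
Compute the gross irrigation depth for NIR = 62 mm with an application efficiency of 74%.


Ea = 74% = 0.74
GID = NIR / Ea = 62 / 0.74 = 83.7838 mm

83.7838 mm


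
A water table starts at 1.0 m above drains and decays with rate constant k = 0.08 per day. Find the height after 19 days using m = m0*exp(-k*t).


m = m0 * exp(-k*t)
m = 1.0 * exp(-0.08 * 19)
m = 1.0 * exp(-1.5200)

0.2187 m


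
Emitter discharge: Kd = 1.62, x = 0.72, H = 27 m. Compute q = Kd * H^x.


q = Kd * H^x = 1.62 * 27^0.72 = 1.62 * 10.729560

17.3819 L/h


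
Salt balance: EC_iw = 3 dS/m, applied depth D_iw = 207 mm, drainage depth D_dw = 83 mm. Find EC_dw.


EC_dw = EC_iw * D_iw / D_dw
EC_dw = 3 * 207 / 83
EC_dw = 621 / 83

7.4819 dS/m


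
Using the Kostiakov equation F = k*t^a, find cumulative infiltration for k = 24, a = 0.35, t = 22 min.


F = k * t^a = 24 * 22^0.35
F = 24 * 2.950176

70.8042 mm


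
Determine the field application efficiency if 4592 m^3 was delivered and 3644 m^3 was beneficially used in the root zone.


Ea = V_root / V_field * 100 = 3644 / 4592 * 100 = 79.3554%

79.3554 %


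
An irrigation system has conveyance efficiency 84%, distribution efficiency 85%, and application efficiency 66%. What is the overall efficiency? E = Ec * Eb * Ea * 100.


Ec = 0.84, Eb = 0.85, Ea = 0.66
E = 0.84 * 0.85 * 0.66 * 100 = 47.1240%

47.1240 %


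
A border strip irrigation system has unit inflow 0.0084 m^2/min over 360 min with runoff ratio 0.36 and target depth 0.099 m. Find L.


L = q*t/((1+r)*Z)
L = 0.0084*360/((1+0.36)*0.099)
L = 3.024/0.13464

22.4599 m


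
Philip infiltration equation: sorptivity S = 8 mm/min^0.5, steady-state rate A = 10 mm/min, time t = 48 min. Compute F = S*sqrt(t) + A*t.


F = S*sqrt(t) + A*t
F = 8*sqrt(48) + 10*48
F = 8*6.928203 + 480

535.4256 mm


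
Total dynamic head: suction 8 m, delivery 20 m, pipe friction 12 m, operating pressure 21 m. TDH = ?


TDH = Hs + Hd + hf + Hp = 8 + 20 + 12 + 21 = 61

61 m


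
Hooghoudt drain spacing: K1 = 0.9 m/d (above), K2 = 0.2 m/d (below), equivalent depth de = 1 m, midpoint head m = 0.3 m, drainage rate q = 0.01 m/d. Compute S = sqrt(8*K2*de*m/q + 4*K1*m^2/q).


S^2 = 8*K2*de*m/q + 4*K1*m^2/q
S^2 = 8*0.2*1*0.3/0.01 + 4*0.9*0.3^2/0.01
S = sqrt(80.4000)

8.9666 m


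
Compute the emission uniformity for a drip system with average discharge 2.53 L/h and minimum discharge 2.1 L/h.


EU = (q_min/q_avg)*100 = (2.1/2.53)*100 = 83.0040%

83.0040 %


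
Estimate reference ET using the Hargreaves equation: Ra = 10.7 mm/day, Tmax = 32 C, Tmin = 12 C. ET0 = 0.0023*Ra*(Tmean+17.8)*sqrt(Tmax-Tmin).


Tmean = (Tmax + Tmin)/2 = (32 + 12)/2 = 22.0
ET0 = 0.0023 * 10.7 * (22.0 + 17.8) * sqrt(32 - 12)
ET0 = 0.0023 * 10.7 * 39.8 * 4.472136

4.3804 mm/day


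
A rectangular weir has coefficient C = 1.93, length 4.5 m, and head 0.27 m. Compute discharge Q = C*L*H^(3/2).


Q = C * L * H^(3/2) = 1.93 * 4.5 * 0.27^1.5 = 1.93 * 4.5 * 0.140296

1.2185 m^3/s


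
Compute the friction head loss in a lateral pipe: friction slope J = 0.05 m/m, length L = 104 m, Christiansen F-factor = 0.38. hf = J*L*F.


hf = J * L * F = 0.05 * 104 * 0.38 = 1.9760 m

1.9760 m


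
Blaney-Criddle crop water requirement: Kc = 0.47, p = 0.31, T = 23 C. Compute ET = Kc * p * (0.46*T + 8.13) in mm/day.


ET = Kc * p * (0.46*T + 8.13)
ET = 0.47 * 0.31 * (0.46*23 + 8.13)
ET = 0.47 * 0.31 * 18.7100

2.7260 mm/day


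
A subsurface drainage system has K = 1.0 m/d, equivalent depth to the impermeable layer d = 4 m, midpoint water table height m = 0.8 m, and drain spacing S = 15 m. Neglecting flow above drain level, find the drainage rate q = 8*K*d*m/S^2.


q = 8*K*d*m/S^2
q = 8*1.0*4*0.8/15^2
q = 25.6000 / 225

0.1138 m/d


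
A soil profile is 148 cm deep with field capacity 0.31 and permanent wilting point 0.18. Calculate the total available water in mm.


AWC = (FC - PWP) * d * 10
AWC = (0.31 - 0.18) * 148 * 10
AWC = 0.1300 * 148 * 10

192.4000 mm


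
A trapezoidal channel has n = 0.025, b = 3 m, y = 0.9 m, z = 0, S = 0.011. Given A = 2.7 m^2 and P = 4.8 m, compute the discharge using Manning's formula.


R = A/P = 2.7/4.8 = 0.562500
Q = (1/0.025) * 2.7 * 0.562500^(2/3) * 0.011^0.5

7.7185 m^3/s


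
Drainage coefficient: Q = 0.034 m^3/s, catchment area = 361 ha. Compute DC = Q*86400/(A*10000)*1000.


DC = Q * 86400 / (A * 10000) * 1000
DC = 0.034 * 86400 / (361 * 10000) * 1000
DC = 2937600.0000 / 3610000

0.8137 mm/day


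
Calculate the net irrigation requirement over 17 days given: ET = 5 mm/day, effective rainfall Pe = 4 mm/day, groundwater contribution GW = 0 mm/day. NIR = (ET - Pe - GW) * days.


Daily deficit = ET - Pe - GW = 5 - 4 - 0 = 1 mm/day
NIR = 1 * 17 = 17 mm

17.0000 mm


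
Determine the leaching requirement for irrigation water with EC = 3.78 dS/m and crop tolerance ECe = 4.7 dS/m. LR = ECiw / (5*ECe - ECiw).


LR = ECiw / (5*ECe - ECiw)
LR = 3.78 / (5*4.7 - 3.78)
LR = 3.78 / 19.7200

0.1917


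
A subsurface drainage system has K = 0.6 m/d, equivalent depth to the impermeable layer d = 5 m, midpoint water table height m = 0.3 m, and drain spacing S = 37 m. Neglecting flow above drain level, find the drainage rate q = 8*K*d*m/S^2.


q = 8*K*d*m/S^2
q = 8*0.6*5*0.3/37^2
q = 7.2000 / 1369

0.0053 m/d


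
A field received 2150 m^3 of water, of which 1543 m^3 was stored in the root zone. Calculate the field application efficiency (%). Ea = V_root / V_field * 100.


Ea = V_root / V_field * 100 = 1543 / 2150 * 100 = 71.7674%

71.7674 %


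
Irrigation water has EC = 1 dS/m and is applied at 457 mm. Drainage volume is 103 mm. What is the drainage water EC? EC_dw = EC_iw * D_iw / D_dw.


EC_dw = EC_iw * D_iw / D_dw
EC_dw = 1 * 457 / 103
EC_dw = 457 / 103

4.4369 dS/m


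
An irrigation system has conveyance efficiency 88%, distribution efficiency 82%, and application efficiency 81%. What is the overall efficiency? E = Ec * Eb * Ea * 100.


Ec = 0.88, Eb = 0.82, Ea = 0.81
E = 0.88 * 0.82 * 0.81 * 100 = 58.4496%

58.4496 %


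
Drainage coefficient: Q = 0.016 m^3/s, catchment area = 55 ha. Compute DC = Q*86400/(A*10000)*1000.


DC = Q * 86400 / (A * 10000) * 1000
DC = 0.016 * 86400 / (55 * 10000) * 1000
DC = 1382400.0000 / 550000

2.5135 mm/day


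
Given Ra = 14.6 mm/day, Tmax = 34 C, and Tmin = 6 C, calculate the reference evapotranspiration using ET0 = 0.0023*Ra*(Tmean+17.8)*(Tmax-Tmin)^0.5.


Tmean = (Tmax + Tmin)/2 = (34 + 6)/2 = 20.0
ET0 = 0.0023 * 14.6 * (20.0 + 17.8) * sqrt(34 - 6)
ET0 = 0.0023 * 14.6 * 37.8 * 5.291503

6.7166 mm/day


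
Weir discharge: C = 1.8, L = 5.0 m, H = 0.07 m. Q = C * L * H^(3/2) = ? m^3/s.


Q = C * L * H^(3/2) = 1.8 * 5.0 * 0.07^1.5 = 1.8 * 5.0 * 0.018520

0.1667 m^3/s


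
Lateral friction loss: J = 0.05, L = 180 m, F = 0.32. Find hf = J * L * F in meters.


hf = J * L * F = 0.05 * 180 * 0.32 = 2.8800 m

2.8800 m


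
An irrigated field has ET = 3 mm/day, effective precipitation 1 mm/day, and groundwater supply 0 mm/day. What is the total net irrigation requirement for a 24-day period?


Daily deficit = ET - Pe - GW = 3 - 1 - 0 = 2 mm/day
NIR = 2 * 24 = 48 mm

48.0000 mm


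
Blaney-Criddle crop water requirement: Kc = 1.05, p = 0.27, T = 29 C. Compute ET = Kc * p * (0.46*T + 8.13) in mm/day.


ET = Kc * p * (0.46*T + 8.13)
ET = 1.05 * 0.27 * (0.46*29 + 8.13)
ET = 1.05 * 0.27 * 21.4700

6.0867 mm/day


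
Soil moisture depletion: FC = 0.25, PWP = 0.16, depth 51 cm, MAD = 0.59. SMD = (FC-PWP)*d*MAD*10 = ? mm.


SMD = (FC - PWP) * d * MAD * 10
SMD = (0.25 - 0.16) * 51 * 0.59 * 10
SMD = 0.0900 * 51 * 0.59 * 10

27.0810 mm


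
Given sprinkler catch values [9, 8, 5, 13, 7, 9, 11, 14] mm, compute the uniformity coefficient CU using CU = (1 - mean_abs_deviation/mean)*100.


mean = 9.500000 mm
MAD = 2.375000 mm
CU = (1 - 2.375000/9.500000)*100

75.0000 %


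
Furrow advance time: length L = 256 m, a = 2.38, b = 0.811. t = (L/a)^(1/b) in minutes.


t = (L/a)^(1/b)
t = (256/2.38)^(1/0.811)
t = 107.563025^(1/0.811)

319.9876 min


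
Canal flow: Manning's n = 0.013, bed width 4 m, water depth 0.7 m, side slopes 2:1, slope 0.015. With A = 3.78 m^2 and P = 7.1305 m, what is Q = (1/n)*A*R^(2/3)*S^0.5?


R = A/P = 3.78/7.1305 = 0.530117
Q = (1/0.013) * 3.78 * 0.530117^(2/3) * 0.015^0.5

23.3261 m^3/s


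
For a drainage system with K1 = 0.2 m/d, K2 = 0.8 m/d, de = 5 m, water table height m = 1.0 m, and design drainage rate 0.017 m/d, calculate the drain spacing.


S^2 = 8*K2*de*m/q + 4*K1*m^2/q
S^2 = 8*0.8*5*1.0/0.017 + 4*0.2*1.0^2/0.017
S = sqrt(1929.4118)

43.9251 m


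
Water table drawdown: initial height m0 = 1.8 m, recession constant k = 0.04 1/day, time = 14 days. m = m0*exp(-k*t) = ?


m = m0 * exp(-k*t)
m = 1.8 * exp(-0.04 * 14)
m = 1.8 * exp(-0.5600)

1.0282 m


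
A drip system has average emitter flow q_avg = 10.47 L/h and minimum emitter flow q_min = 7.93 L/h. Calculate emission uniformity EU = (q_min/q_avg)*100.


EU = (q_min/q_avg)*100 = (7.93/10.47)*100 = 75.7402%

75.7402 %


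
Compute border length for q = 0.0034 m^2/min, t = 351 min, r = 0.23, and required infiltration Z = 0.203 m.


L = q*t/((1+r)*Z)
L = 0.0034*351/((1+0.23)*0.203)
L = 1.1934/0.24969

4.7795 m


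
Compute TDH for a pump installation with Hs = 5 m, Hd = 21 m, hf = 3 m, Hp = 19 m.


TDH = Hs + Hd + hf + Hp = 5 + 21 + 3 + 19 = 48

48 m


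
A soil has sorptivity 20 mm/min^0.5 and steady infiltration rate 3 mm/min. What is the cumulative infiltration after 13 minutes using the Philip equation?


F = S*sqrt(t) + A*t
F = 20*sqrt(13) + 3*13
F = 20*3.605551 + 39

111.1110 mm


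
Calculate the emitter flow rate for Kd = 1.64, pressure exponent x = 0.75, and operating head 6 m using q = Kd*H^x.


q = Kd * H^x = 1.64 * 6^0.75 = 1.64 * 3.833659

6.2872 L/h


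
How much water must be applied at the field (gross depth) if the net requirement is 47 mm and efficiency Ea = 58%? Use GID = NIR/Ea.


Ea = 58% = 0.58
GID = NIR / Ea = 47 / 0.58 = 81.0345 mm

81.0345 mm


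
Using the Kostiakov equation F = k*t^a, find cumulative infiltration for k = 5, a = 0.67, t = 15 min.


F = k * t^a = 5 * 15^0.67
F = 5 * 6.137354

30.6868 mm


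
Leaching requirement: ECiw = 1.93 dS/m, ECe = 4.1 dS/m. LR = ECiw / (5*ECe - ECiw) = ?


LR = ECiw / (5*ECe - ECiw)
LR = 1.93 / (5*4.1 - 1.93)
LR = 1.93 / 18.5700

0.1039


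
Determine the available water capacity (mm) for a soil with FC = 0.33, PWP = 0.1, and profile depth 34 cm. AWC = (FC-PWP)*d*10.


AWC = (FC - PWP) * d * 10
AWC = (0.33 - 0.1) * 34 * 10
AWC = 0.2300 * 34 * 10

78.2000 mm


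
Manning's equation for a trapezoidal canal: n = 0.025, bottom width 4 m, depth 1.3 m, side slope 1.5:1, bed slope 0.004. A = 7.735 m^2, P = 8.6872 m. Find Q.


R = A/P = 7.735/8.6872 = 0.890390
Q = (1/0.025) * 7.735 * 0.890390^(2/3) * 0.004^0.5

18.1108 m^3/s


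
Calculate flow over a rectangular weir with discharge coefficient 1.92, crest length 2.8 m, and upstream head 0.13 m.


Q = C * L * H^(3/2) = 1.92 * 2.8 * 0.13^1.5 = 1.92 * 2.8 * 0.046872

0.2520 m^3/s


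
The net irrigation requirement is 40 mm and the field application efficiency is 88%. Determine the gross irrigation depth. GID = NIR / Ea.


Ea = 88% = 0.88
GID = NIR / Ea = 40 / 0.88 = 45.4545 mm

45.4545 mm


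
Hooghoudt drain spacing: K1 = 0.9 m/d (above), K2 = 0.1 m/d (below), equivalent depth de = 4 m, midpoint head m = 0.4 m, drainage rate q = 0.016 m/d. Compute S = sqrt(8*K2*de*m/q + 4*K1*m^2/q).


S^2 = 8*K2*de*m/q + 4*K1*m^2/q
S^2 = 8*0.1*4*0.4/0.016 + 4*0.9*0.4^2/0.016
S = sqrt(116.0000)

10.7703 m


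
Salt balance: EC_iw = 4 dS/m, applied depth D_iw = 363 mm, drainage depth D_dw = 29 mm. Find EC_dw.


EC_dw = EC_iw * D_iw / D_dw
EC_dw = 4 * 363 / 29
EC_dw = 1452 / 29

50.0690 dS/m


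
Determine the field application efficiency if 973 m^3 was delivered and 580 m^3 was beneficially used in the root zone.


Ea = V_root / V_field * 100 = 580 / 973 * 100 = 59.6095%

59.6095 %


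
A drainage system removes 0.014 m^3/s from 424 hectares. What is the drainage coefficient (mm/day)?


DC = Q * 86400 / (A * 10000) * 1000
DC = 0.014 * 86400 / (424 * 10000) * 1000
DC = 1209600.0000 / 4240000

0.2853 mm/day


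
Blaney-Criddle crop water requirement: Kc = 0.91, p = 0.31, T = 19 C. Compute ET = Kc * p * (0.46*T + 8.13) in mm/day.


ET = Kc * p * (0.46*T + 8.13)
ET = 0.91 * 0.31 * (0.46*19 + 8.13)
ET = 0.91 * 0.31 * 16.8700

4.7590 mm/day


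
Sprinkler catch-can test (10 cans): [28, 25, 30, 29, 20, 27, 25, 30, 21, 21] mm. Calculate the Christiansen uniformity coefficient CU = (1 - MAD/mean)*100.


mean = 25.600000 mm
MAD = 3.200000 mm
CU = (1 - 3.200000/25.600000)*100

87.5000 %


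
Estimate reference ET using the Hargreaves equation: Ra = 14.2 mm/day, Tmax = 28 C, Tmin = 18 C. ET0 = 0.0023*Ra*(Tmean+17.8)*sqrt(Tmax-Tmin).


Tmean = (Tmax + Tmin)/2 = (28 + 18)/2 = 23.0
ET0 = 0.0023 * 14.2 * (23.0 + 17.8) * sqrt(28 - 18)
ET0 = 0.0023 * 14.2 * 40.8 * 3.162278

4.2138 mm/day


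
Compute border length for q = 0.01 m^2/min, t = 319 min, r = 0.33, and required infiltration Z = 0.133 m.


L = q*t/((1+r)*Z)
L = 0.01*319/((1+0.33)*0.133)
L = 3.19/0.17689

18.0338 m


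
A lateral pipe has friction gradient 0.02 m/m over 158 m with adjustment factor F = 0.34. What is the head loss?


hf = J * L * F = 0.02 * 158 * 0.34 = 1.0744 m

1.0744 m


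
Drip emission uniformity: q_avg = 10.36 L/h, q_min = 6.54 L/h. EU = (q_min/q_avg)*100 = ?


EU = (q_min/q_avg)*100 = (6.54/10.36)*100 = 63.1274%

63.1274 %


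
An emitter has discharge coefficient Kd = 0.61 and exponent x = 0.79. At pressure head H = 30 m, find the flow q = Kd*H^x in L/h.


q = Kd * H^x = 0.61 * 30^0.79 = 0.61 * 14.686753

8.9589 L/h


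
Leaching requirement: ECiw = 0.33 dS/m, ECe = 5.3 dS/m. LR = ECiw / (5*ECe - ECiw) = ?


LR = ECiw / (5*ECe - ECiw)
LR = 0.33 / (5*5.3 - 0.33)
LR = 0.33 / 26.1700

0.0126


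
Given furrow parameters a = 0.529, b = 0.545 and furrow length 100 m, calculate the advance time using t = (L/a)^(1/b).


t = (L/a)^(1/b)
t = (100/0.529)^(1/0.545)
t = 189.035917^(1/0.545)

15036.4584 min


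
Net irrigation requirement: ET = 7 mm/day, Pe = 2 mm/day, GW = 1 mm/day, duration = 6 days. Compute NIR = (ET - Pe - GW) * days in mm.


Daily deficit = ET - Pe - GW = 7 - 2 - 1 = 4 mm/day
NIR = 4 * 6 = 24 mm

24.0000 mm


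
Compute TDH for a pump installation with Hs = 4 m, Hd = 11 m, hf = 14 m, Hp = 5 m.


TDH = Hs + Hd + hf + Hp = 4 + 11 + 14 + 5 = 34

34 m


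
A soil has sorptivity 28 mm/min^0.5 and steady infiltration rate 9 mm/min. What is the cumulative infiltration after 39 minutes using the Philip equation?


F = S*sqrt(t) + A*t
F = 28*sqrt(39) + 9*39
F = 28*6.244998 + 351

525.8599 mm


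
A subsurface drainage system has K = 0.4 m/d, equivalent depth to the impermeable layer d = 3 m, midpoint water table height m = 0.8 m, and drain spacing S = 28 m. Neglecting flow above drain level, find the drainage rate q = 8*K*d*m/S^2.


q = 8*K*d*m/S^2
q = 8*0.4*3*0.8/28^2
q = 7.6800 / 784

0.0098 m/d


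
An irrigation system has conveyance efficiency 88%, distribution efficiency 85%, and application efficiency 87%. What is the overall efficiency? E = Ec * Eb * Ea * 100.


Ec = 0.88, Eb = 0.85, Ea = 0.87
E = 0.88 * 0.85 * 0.87 * 100 = 65.0760%

65.0760 %


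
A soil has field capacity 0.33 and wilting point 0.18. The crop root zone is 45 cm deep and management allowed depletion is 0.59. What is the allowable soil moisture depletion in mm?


SMD = (FC - PWP) * d * MAD * 10
SMD = (0.33 - 0.18) * 45 * 0.59 * 10
SMD = 0.1500 * 45 * 0.59 * 10

39.8250 mm


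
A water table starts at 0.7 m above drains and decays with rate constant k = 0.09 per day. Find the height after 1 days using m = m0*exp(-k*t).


m = m0 * exp(-k*t)
m = 0.7 * exp(-0.09 * 1)
m = 0.7 * exp(-0.0900)

0.6398 m


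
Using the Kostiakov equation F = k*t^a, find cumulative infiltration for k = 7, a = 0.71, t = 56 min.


F = k * t^a = 7 * 56^0.71
F = 7 * 17.426634

121.9864 mm


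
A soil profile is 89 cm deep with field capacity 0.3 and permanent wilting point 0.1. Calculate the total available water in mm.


AWC = (FC - PWP) * d * 10
AWC = (0.3 - 0.1) * 89 * 10
AWC = 0.2000 * 89 * 10

178.0000 mm


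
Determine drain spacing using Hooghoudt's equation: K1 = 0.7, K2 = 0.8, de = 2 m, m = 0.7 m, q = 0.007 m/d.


S^2 = 8*K2*de*m/q + 4*K1*m^2/q
S^2 = 8*0.8*2*0.7/0.007 + 4*0.7*0.7^2/0.007
S = sqrt(1476.0000)

38.4187 m


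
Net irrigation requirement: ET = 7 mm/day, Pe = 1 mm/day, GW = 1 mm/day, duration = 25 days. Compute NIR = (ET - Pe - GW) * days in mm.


Daily deficit = ET - Pe - GW = 7 - 1 - 1 = 5 mm/day
NIR = 5 * 25 = 125 mm

125.0000 mm


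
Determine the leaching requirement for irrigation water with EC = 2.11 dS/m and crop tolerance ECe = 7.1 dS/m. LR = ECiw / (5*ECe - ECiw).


LR = ECiw / (5*ECe - ECiw)
LR = 2.11 / (5*7.1 - 2.11)
LR = 2.11 / 33.3900

0.0632


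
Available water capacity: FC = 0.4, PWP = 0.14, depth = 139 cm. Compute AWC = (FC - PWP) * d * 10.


AWC = (FC - PWP) * d * 10
AWC = (0.4 - 0.14) * 139 * 10
AWC = 0.2600 * 139 * 10

361.4000 mm


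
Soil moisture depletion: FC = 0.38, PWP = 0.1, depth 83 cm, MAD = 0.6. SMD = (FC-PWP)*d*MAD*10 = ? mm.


SMD = (FC - PWP) * d * MAD * 10
SMD = (0.38 - 0.1) * 83 * 0.6 * 10
SMD = 0.2800 * 83 * 0.6 * 10

139.4400 mm


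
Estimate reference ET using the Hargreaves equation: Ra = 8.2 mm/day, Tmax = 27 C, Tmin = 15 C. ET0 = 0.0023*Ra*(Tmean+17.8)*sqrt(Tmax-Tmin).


Tmean = (Tmax + Tmin)/2 = (27 + 15)/2 = 21.0
ET0 = 0.0023 * 8.2 * (21.0 + 17.8) * sqrt(27 - 15)
ET0 = 0.0023 * 8.2 * 38.8 * 3.464102

2.5349 mm/day


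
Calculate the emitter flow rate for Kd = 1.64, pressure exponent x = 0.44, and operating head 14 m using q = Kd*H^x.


q = Kd * H^x = 1.64 * 14^0.44 = 1.64 * 3.193716

5.2377 L/h


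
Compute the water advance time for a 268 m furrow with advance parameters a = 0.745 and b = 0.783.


t = (L/a)^(1/b)
t = (268/0.745)^(1/0.783)
t = 359.731544^(1/0.783)

1837.9783 min


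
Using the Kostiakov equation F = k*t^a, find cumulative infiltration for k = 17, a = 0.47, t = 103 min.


F = k * t^a = 17 * 103^0.47
F = 17 * 8.831480

150.1352 mm


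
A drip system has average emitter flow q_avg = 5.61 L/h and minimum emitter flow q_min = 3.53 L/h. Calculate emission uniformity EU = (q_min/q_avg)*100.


EU = (q_min/q_avg)*100 = (3.53/5.61)*100 = 62.9234%

62.9234 %


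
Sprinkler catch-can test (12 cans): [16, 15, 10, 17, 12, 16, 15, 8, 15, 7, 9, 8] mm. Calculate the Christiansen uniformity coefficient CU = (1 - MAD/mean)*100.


mean = 12.333333 mm
MAD = 3.333333 mm
CU = (1 - 3.333333/12.333333)*100

72.9730 %


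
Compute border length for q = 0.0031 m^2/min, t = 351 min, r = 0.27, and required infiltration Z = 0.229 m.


L = q*t/((1+r)*Z)
L = 0.0031*351/((1+0.27)*0.229)
L = 1.0881/0.29083

3.7414 m


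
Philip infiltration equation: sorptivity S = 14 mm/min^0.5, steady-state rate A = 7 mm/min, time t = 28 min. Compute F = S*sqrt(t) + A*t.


F = S*sqrt(t) + A*t
F = 14*sqrt(28) + 7*28
F = 14*5.291503 + 196

270.0810 mm


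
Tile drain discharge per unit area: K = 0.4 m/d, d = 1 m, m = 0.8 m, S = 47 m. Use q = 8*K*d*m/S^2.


q = 8*K*d*m/S^2
q = 8*0.4*1*0.8/47^2
q = 2.5600 / 2209

0.0012 m/d


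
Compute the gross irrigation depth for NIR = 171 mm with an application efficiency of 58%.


Ea = 58% = 0.58
GID = NIR / Ea = 171 / 0.58 = 294.8276 mm

294.8276 mm


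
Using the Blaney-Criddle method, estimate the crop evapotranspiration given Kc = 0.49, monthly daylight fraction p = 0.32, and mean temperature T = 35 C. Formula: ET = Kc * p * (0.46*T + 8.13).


ET = Kc * p * (0.46*T + 8.13)
ET = 0.49 * 0.32 * (0.46*35 + 8.13)
ET = 0.49 * 0.32 * 24.2300

3.7993 mm/day


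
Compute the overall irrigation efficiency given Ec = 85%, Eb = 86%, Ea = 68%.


Ec = 0.85, Eb = 0.86, Ea = 0.68
E = 0.85 * 0.86 * 0.68 * 100 = 49.7080%

49.7080 %


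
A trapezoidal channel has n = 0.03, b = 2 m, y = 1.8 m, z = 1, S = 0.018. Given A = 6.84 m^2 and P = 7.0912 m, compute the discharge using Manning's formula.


R = A/P = 6.84/7.0912 = 0.964576
Q = (1/0.03) * 6.84 * 0.964576^(2/3) * 0.018^0.5

29.8627 m^3/s


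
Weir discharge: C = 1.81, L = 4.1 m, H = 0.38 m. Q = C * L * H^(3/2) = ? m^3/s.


Q = C * L * H^(3/2) = 1.81 * 4.1 * 0.38^1.5 = 1.81 * 4.1 * 0.234248

1.7384 m^3/s


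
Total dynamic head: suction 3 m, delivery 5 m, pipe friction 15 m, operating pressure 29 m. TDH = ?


TDH = Hs + Hd + hf + Hp = 3 + 5 + 15 + 29 = 52

52 m


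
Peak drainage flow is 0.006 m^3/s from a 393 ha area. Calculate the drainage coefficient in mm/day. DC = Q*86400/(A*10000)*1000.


DC = Q * 86400 / (A * 10000) * 1000
DC = 0.006 * 86400 / (393 * 10000) * 1000
DC = 518400.0000 / 3930000

0.1319 mm/day


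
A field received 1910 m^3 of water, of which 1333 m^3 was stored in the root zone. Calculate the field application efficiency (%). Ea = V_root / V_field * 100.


Ea = V_root / V_field * 100 = 1333 / 1910 * 100 = 69.7906%

69.7906 %


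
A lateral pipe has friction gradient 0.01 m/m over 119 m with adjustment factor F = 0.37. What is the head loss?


hf = J * L * F = 0.01 * 119 * 0.37 = 0.4403 m

0.4403 m


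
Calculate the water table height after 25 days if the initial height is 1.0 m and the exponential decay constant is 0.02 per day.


m = m0 * exp(-k*t)
m = 1.0 * exp(-0.02 * 25)
m = 1.0 * exp(-0.5000)

0.6065 m


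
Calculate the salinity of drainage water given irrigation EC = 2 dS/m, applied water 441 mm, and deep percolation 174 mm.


EC_dw = EC_iw * D_iw / D_dw
EC_dw = 2 * 441 / 174
EC_dw = 882 / 174

5.0690 dS/m


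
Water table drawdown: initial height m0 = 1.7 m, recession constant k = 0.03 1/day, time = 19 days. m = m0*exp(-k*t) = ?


m = m0 * exp(-k*t)
m = 1.7 * exp(-0.03 * 19)
m = 1.7 * exp(-0.5700)

0.9614 m


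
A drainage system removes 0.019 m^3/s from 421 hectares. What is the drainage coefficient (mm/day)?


DC = Q * 86400 / (A * 10000) * 1000
DC = 0.019 * 86400 / (421 * 10000) * 1000
DC = 1641600.0000 / 4210000

0.3899 mm/day


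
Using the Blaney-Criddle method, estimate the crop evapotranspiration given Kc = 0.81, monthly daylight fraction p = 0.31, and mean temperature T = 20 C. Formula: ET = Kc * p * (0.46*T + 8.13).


ET = Kc * p * (0.46*T + 8.13)
ET = 0.81 * 0.31 * (0.46*20 + 8.13)
ET = 0.81 * 0.31 * 17.3300

4.3516 mm/day


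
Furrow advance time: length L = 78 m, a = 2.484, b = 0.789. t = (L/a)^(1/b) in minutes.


t = (L/a)^(1/b)
t = (78/2.484)^(1/0.789)
t = 31.400966^(1/0.789)

78.9344 min


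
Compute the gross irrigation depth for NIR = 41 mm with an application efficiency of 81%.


Ea = 81% = 0.81
GID = NIR / Ea = 41 / 0.81 = 50.6173 mm

50.6173 mm


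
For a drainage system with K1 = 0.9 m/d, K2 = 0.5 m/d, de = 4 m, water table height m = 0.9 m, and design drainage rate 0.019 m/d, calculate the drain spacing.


S^2 = 8*K2*de*m/q + 4*K1*m^2/q
S^2 = 8*0.5*4*0.9/0.019 + 4*0.9*0.9^2/0.019
S = sqrt(911.3684)

30.1889 m


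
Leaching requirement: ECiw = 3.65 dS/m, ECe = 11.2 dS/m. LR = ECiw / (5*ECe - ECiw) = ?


LR = ECiw / (5*ECe - ECiw)
LR = 3.65 / (5*11.2 - 3.65)
LR = 3.65 / 52.3500

0.0697


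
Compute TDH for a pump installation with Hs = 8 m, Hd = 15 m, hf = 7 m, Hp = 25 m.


TDH = Hs + Hd + hf + Hp = 8 + 15 + 7 + 25 = 55

55 m


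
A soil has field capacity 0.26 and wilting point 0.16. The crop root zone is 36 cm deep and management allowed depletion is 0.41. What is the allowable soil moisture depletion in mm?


SMD = (FC - PWP) * d * MAD * 10
SMD = (0.26 - 0.16) * 36 * 0.41 * 10
SMD = 0.1000 * 36 * 0.41 * 10

14.7600 mm


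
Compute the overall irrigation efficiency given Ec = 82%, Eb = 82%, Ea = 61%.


Ec = 0.82, Eb = 0.82, Ea = 0.61
E = 0.82 * 0.82 * 0.61 * 100 = 41.0164%

41.0164 %


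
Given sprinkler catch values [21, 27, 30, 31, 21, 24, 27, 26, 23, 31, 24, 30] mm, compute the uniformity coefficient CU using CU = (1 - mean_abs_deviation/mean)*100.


mean = 26.250000 mm
MAD = 3.083333 mm
CU = (1 - 3.083333/26.250000)*100

88.2540 %


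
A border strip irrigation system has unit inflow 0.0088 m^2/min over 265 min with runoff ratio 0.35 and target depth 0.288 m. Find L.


L = q*t/((1+r)*Z)
L = 0.0088*265/((1+0.35)*0.288)
L = 2.332/0.3888

5.9979 m


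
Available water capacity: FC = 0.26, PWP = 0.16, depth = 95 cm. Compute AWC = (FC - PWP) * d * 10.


AWC = (FC - PWP) * d * 10
AWC = (0.26 - 0.16) * 95 * 10
AWC = 0.1000 * 95 * 10

95.0000 mm


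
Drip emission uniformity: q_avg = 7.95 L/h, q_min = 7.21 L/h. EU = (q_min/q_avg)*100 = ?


EU = (q_min/q_avg)*100 = (7.21/7.95)*100 = 90.6918%

90.6918 %


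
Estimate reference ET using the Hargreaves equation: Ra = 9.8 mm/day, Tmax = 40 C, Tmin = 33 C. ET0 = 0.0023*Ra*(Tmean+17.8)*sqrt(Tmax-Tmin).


Tmean = (Tmax + Tmin)/2 = (40 + 33)/2 = 36.5
ET0 = 0.0023 * 9.8 * (36.5 + 17.8) * sqrt(40 - 33)
ET0 = 0.0023 * 9.8 * 54.3 * 2.645751

3.2382 mm/day


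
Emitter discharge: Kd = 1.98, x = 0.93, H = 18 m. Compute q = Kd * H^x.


q = Kd * H^x = 1.98 * 18^0.93 = 1.98 * 14.702914

29.1118 L/h


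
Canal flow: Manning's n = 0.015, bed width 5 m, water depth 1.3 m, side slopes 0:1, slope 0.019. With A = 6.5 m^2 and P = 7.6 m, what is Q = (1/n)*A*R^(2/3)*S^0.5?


R = A/P = 6.5/7.6 = 0.855263
Q = (1/0.015) * 6.5 * 0.855263^(2/3) * 0.019^0.5

53.8186 m^3/s


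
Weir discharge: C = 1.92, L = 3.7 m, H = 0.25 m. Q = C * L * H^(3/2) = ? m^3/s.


Q = C * L * H^(3/2) = 1.92 * 3.7 * 0.25^1.5 = 1.92 * 3.7 * 0.125000

0.8880 m^3/s


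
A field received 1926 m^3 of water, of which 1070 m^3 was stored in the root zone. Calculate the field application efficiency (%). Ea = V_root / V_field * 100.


Ea = V_root / V_field * 100 = 1070 / 1926 * 100 = 55.5556%

55.5556 %


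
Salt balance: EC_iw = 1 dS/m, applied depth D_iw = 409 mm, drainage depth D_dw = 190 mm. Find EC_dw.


EC_dw = EC_iw * D_iw / D_dw
EC_dw = 1 * 409 / 190
EC_dw = 409 / 190

2.1526 dS/m


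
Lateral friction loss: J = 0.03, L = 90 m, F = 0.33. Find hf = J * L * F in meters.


hf = J * L * F = 0.03 * 90 * 0.33 = 0.8910 m

0.8910 m


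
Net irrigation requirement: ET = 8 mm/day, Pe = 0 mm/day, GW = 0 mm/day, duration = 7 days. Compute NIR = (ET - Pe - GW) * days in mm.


Daily deficit = ET - Pe - GW = 8 - 0 - 0 = 8 mm/day
NIR = 8 * 7 = 56 mm

56.0000 mm


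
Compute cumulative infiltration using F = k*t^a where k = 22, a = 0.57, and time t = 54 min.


F = k * t^a = 22 * 54^0.57
F = 22 * 9.715484

213.7406 mm


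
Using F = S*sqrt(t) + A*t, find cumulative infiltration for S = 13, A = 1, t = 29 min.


F = S*sqrt(t) + A*t
F = 13*sqrt(29) + 1*29
F = 13*5.385165 + 29

99.0071 mm


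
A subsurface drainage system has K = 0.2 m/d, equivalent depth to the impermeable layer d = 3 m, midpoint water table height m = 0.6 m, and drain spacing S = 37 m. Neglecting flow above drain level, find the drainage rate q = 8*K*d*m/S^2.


q = 8*K*d*m/S^2
q = 8*0.2*3*0.6/37^2
q = 2.8800 / 1369

0.0021 m/d


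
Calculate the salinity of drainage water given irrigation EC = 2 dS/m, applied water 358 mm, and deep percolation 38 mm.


EC_dw = EC_iw * D_iw / D_dw
EC_dw = 2 * 358 / 38
EC_dw = 716 / 38

18.8421 dS/m


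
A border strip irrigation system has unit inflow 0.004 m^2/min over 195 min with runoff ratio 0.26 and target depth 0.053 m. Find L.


L = q*t/((1+r)*Z)
L = 0.004*195/((1+0.26)*0.053)
L = 0.78/0.06678

11.6801 m


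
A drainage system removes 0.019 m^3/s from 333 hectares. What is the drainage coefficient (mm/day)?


DC = Q * 86400 / (A * 10000) * 1000
DC = 0.019 * 86400 / (333 * 10000) * 1000
DC = 1641600.0000 / 3330000

0.4930 mm/day


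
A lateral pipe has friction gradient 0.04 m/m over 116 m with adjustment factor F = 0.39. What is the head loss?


hf = J * L * F = 0.04 * 116 * 0.39 = 1.8096 m

1.8096 m


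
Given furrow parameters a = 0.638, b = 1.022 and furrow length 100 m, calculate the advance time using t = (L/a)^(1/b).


t = (L/a)^(1/b)
t = (100/0.638)^(1/1.022)
t = 156.739812^(1/1.022)

140.5805 min


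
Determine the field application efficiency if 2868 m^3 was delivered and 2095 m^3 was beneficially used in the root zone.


Ea = V_root / V_field * 100 = 2095 / 2868 * 100 = 73.0474%

73.0474 %


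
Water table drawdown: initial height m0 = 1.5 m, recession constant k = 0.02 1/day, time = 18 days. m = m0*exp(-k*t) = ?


m = m0 * exp(-k*t)
m = 1.5 * exp(-0.02 * 18)
m = 1.5 * exp(-0.3600)

1.0465 m


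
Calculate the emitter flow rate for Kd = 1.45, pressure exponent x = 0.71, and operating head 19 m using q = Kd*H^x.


q = Kd * H^x = 1.45 * 19^0.71 = 1.45 * 8.089377

11.7296 L/h


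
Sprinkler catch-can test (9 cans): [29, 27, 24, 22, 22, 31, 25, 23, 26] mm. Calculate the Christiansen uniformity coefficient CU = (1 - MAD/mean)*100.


mean = 25.444444 mm
MAD = 2.493827 mm
CU = (1 - 2.493827/25.444444)*100

90.1989 %


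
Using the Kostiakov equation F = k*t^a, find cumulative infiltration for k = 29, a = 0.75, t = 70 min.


F = k * t^a = 29 * 70^0.75
F = 29 * 24.200455

701.8132 mm


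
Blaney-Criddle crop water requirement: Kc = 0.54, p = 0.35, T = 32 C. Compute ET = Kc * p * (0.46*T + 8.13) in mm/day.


ET = Kc * p * (0.46*T + 8.13)
ET = 0.54 * 0.35 * (0.46*32 + 8.13)
ET = 0.54 * 0.35 * 22.8500

4.3186 mm/day


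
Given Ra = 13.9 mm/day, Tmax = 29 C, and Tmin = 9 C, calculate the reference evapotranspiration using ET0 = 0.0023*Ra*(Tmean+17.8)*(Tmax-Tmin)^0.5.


Tmean = (Tmax + Tmin)/2 = (29 + 9)/2 = 19.0
ET0 = 0.0023 * 13.9 * (19.0 + 17.8) * sqrt(29 - 9)
ET0 = 0.0023 * 13.9 * 36.8 * 4.472136

5.2615 mm/day


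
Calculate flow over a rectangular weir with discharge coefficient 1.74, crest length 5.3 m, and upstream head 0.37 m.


Q = C * L * H^(3/2) = 1.74 * 5.3 * 0.37^1.5 = 1.74 * 5.3 * 0.225062

2.0755 m^3/s


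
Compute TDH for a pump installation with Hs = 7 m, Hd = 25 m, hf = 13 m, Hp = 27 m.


TDH = Hs + Hd + hf + Hp = 7 + 25 + 13 + 27 = 72

72 m


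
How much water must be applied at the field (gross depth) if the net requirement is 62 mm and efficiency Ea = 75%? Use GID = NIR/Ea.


Ea = 75% = 0.75
GID = NIR / Ea = 62 / 0.75 = 82.6667 mm

82.6667 mm


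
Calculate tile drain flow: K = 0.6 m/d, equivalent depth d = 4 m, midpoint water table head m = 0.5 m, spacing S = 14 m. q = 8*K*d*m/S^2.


q = 8*K*d*m/S^2
q = 8*0.6*4*0.5/14^2
q = 9.6000 / 196

0.0490 m/d


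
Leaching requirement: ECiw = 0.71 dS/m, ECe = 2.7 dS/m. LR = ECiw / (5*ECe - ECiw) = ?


LR = ECiw / (5*ECe - ECiw)
LR = 0.71 / (5*2.7 - 0.71)
LR = 0.71 / 12.7900

0.0555


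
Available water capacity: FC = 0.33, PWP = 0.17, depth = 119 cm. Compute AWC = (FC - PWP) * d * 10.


AWC = (FC - PWP) * d * 10
AWC = (0.33 - 0.17) * 119 * 10
AWC = 0.1600 * 119 * 10

190.4000 mm


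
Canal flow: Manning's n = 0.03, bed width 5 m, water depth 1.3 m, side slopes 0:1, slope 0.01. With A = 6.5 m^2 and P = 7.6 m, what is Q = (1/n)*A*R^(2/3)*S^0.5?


R = A/P = 6.5/7.6 = 0.855263
Q = (1/0.03) * 6.5 * 0.855263^(2/3) * 0.01^0.5

19.5220 m^3/s


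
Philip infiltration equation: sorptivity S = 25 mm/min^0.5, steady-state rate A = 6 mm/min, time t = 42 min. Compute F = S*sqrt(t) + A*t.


F = S*sqrt(t) + A*t
F = 25*sqrt(42) + 6*42
F = 25*6.480741 + 252

414.0185 mm


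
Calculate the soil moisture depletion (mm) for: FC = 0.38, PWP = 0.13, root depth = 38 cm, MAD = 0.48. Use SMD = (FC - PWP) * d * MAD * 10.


SMD = (FC - PWP) * d * MAD * 10
SMD = (0.38 - 0.13) * 38 * 0.48 * 10
SMD = 0.2500 * 38 * 0.48 * 10

45.6000 mm


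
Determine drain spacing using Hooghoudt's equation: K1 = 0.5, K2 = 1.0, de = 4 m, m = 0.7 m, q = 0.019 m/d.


S^2 = 8*K2*de*m/q + 4*K1*m^2/q
S^2 = 8*1.0*4*0.7/0.019 + 4*0.5*0.7^2/0.019
S = sqrt(1230.5263)

35.0789 m


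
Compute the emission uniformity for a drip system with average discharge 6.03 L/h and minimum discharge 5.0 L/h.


EU = (q_min/q_avg)*100 = (5.0/6.03)*100 = 82.9187%

82.9187 %


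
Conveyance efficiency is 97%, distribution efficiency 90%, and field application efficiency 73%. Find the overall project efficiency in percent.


Ec = 0.97, Eb = 0.9, Ea = 0.73
E = 0.97 * 0.9 * 0.73 * 100 = 63.7290%

63.7290 %


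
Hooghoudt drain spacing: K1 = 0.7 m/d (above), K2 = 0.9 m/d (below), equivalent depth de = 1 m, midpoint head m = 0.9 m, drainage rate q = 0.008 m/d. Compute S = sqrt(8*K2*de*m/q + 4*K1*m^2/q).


S^2 = 8*K2*de*m/q + 4*K1*m^2/q
S^2 = 8*0.9*1*0.9/0.008 + 4*0.7*0.9^2/0.008
S = sqrt(1093.5000)

33.0681 m


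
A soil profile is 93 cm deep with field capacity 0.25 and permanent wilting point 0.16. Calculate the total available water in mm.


AWC = (FC - PWP) * d * 10
AWC = (0.25 - 0.16) * 93 * 10
AWC = 0.0900 * 93 * 10

83.7000 mm


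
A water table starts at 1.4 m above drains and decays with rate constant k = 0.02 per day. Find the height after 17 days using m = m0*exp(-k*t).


m = m0 * exp(-k*t)
m = 1.4 * exp(-0.02 * 17)
m = 1.4 * exp(-0.3400)

0.9965 m


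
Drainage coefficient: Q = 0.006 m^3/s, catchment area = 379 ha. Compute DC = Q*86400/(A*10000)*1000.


DC = Q * 86400 / (A * 10000) * 1000
DC = 0.006 * 86400 / (379 * 10000) * 1000
DC = 518400.0000 / 3790000

0.1368 mm/day


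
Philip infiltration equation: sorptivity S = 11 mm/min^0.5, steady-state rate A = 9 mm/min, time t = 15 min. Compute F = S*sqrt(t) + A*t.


F = S*sqrt(t) + A*t
F = 11*sqrt(15) + 9*15
F = 11*3.872983 + 135

177.6028 mm


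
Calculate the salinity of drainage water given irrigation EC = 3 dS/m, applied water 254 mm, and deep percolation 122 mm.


EC_dw = EC_iw * D_iw / D_dw
EC_dw = 3 * 254 / 122
EC_dw = 762 / 122

6.2459 dS/m


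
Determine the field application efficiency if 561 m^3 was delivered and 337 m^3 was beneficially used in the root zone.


Ea = V_root / V_field * 100 = 337 / 561 * 100 = 60.0713%

60.0713 %


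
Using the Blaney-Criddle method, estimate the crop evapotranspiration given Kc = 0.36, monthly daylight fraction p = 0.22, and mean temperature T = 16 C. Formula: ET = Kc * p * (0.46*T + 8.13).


ET = Kc * p * (0.46*T + 8.13)
ET = 0.36 * 0.22 * (0.46*16 + 8.13)
ET = 0.36 * 0.22 * 15.4900

1.2268 mm/day


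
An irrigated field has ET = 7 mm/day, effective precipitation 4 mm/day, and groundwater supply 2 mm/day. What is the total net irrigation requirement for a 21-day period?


Daily deficit = ET - Pe - GW = 7 - 4 - 2 = 1 mm/day
NIR = 1 * 21 = 21 mm

21.0000 mm


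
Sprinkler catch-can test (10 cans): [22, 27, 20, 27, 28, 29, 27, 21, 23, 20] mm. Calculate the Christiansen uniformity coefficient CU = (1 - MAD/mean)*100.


mean = 24.400000 mm
MAD = 3.200000 mm
CU = (1 - 3.200000/24.400000)*100

86.8852 %


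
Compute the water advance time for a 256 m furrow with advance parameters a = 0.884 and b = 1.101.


t = (L/a)^(1/b)
t = (256/0.884)^(1/1.101)
t = 289.592760^(1/1.101)

172.1695 min


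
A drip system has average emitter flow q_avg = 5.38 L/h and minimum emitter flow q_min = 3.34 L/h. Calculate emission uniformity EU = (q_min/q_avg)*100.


EU = (q_min/q_avg)*100 = (3.34/5.38)*100 = 62.0818%

62.0818 %


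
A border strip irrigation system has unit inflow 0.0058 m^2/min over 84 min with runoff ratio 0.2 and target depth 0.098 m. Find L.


L = q*t/((1+r)*Z)
L = 0.0058*84/((1+0.2)*0.098)
L = 0.4872/0.1176

4.1429 m


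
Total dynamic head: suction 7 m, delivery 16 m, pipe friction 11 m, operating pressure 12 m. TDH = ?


TDH = Hs + Hd + hf + Hp = 7 + 16 + 11 + 12 = 46

46 m


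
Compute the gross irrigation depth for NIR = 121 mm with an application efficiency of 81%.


Ea = 81% = 0.81
GID = NIR / Ea = 121 / 0.81 = 149.3827 mm

149.3827 mm
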